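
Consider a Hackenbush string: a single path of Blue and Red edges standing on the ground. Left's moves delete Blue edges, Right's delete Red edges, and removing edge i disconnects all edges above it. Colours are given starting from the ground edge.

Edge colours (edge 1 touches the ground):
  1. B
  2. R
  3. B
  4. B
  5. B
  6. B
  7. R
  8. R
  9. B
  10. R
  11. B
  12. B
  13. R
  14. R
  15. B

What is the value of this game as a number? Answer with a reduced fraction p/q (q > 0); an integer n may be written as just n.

edge 1 of 15 (B): { 0 | · } → 1
edge 2 of 15 (R): { 0 | 1 } → 1/2
edge 3 of 15 (B): { 0, 1/2 | 1 } → 3/4
edge 4 of 15 (B): { 0, 1/2, 3/4 | 1 } → 7/8
edge 5 of 15 (B): { 0, 1/2, 3/4, 7/8 | 1 } → 15/16
edge 6 of 15 (B): { 0, 1/2, 3/4, 7/8, 15/16 | 1 } → 31/32
edge 7 of 15 (R): { 0, 1/2, 3/4, 7/8, 15/16 | 31/32, 1 } → 61/64
edge 8 of 15 (R): { 0, 1/2, 3/4, 7/8, 15/16 | 61/64, 31/32, 1 } → 121/128
edge 9 of 15 (B): { 0, 1/2, 3/4, 7/8, 15/16, 121/128 | 61/64, 31/32, 1 } → 243/256
edge 10 of 15 (R): { 0, 1/2, 3/4, 7/8, 15/16, 121/128 | 243/256, 61/64, 31/32, 1 } → 485/512
edge 11 of 15 (B): { 0, 1/2, 3/4, 7/8, 15/16, 121/128, 485/512 | 243/256, 61/64, 31/32, 1 } → 971/1024
edge 12 of 15 (B): { 0, 1/2, 3/4, 7/8, 15/16, 121/128, 485/512, 971/1024 | 243/256, 61/64, 31/32, 1 } → 1943/2048
edge 13 of 15 (R): { 0, 1/2, 3/4, 7/8, 15/16, 121/128, 485/512, 971/1024 | 1943/2048, 243/256, 61/64, 31/32, 1 } → 3885/4096
edge 14 of 15 (R): { 0, 1/2, 3/4, 7/8, 15/16, 121/128, 485/512, 971/1024 | 3885/4096, 1943/2048, 243/256, 61/64, 31/32, 1 } → 7769/8192
edge 15 of 15 (B): { 0, 1/2, 3/4, 7/8, 15/16, 121/128, 485/512, 971/1024, 7769/8192 | 3885/4096, 1943/2048, 243/256, 61/64, 31/32, 1 } → 15539/16384

15539/16384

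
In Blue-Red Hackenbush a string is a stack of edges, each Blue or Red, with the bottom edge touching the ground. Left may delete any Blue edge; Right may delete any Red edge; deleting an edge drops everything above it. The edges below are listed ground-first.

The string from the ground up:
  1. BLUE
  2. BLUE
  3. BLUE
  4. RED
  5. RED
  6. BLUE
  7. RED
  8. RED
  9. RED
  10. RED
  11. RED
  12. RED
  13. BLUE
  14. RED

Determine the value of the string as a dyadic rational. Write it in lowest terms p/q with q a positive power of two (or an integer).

B: Left { 0 }, Right { ∅ } = simplest 1
BB: Left { 0 1 }, Right { ∅ } = simplest 2
BBB: Left { 0 1 2 }, Right { ∅ } = simplest 3
BBBR: Left { 0 1 2 }, Right { 3 } = simplest 5/2
BBBRR: Left { 0 1 2 }, Right { 5/2 3 } = simplest 9/4
BBBRRB: Left { 0 1 2 9/4 }, Right { 5/2 3 } = simplest 19/8
BBBRRBR: Left { 0 1 2 9/4 }, Right { 19/8 5/2 3 } = simplest 37/16
BBBRRBRR: Left { 0 1 2 9/4 }, Right { 37/16 19/8 5/2 3 } = simplest 73/32
BBBRRBRRR: Left { 0 1 2 9/4 }, Right { 73/32 37/16 19/8 5/2 3 } = simplest 145/64
BBBRRBRRRR: Left { 0 1 2 9/4 }, Right { 145/64 73/32 37/16 19/8 5/2 3 } = simplest 289/128
BBBRRBRRRRR: Left { 0 1 2 9/4 }, Right { 289/128 145/64 73/32 37/16 19/8 5/2 3 } = simplest 577/256
BBBRRBRRRRRR: Left { 0 1 2 9/4 }, Right { 577/256 289/128 145/64 73/32 37/16 19/8 5/2 3 } = simplest 1153/512
BBBRRBRRRRRRB: Left { 0 1 2 9/4 1153/512 }, Right { 577/256 289/128 145/64 73/32 37/16 19/8 5/2 3 } = simplest 2307/1024
BBBRRBRRRRRRBR: Left { 0 1 2 9/4 1153/512 }, Right { 2307/1024 577/256 289/128 145/64 73/32 37/16 19/8 5/2 3 } = simplest 4613/2048

4613/2048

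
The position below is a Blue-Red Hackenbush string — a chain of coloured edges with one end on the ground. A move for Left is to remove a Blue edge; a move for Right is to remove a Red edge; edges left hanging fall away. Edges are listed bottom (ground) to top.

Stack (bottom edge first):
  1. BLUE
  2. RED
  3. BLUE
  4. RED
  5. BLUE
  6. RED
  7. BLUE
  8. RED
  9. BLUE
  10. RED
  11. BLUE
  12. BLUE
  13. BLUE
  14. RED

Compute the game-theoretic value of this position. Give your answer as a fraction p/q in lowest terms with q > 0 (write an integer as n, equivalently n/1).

step 1: add BLUE to get B; options L={ 0 } R={ none } = 1
step 2: add RED to get BR; options L={ 0 } R={ 1 } = 1/2
step 3: add BLUE to get BRB; options L={ 0,1/2 } R={ 1 } = 3/4
step 4: add RED to get BRBR; options L={ 0,1/2 } R={ 3/4,1 } = 5/8
step 5: add BLUE to get BRBRB; options L={ 0,1/2,5/8 } R={ 3/4,1 } = 11/16
step 6: add RED to get BRBRBR; options L={ 0,1/2,5/8 } R={ 11/16,3/4,1 } = 21/32
step 7: add BLUE to get BRBRBRB; options L={ 0,1/2,5/8,21/32 } R={ 11/16,3/4,1 } = 43/64
step 8: add RED to get BRBRBRBR; options L={ 0,1/2,5/8,21/32 } R={ 43/64,11/16,3/4,1 } = 85/128
step 9: add BLUE to get BRBRBRBRB; options L={ 0,1/2,5/8,21/32,85/128 } R={ 43/64,11/16,3/4,1 } = 171/256
step 10: add RED to get BRBRBRBRBR; options L={ 0,1/2,5/8,21/32,85/128 } R={ 171/256,43/64,11/16,3/4,1 } = 341/512
step 11: add BLUE to get BRBRBRBRBRB; options L={ 0,1/2,5/8,21/32,85/128,341/512 } R={ 171/256,43/64,11/16,3/4,1 } = 683/1024
step 12: add BLUE to get BRBRBRBRBRBB; options L={ 0,1/2,5/8,21/32,85/128,341/512,683/1024 } R={ 171/256,43/64,11/16,3/4,1 } = 1367/2048
step 13: add BLUE to get BRBRBRBRBRBBB; options L={ 0,1/2,5/8,21/32,85/128,341/512,683/1024,1367/2048 } R={ 171/256,43/64,11/16,3/4,1 } = 2735/4096
step 14: add RED to get BRBRBRBRBRBBBR; options L={ 0,1/2,5/8,21/32,85/128,341/512,683/1024,1367/2048 } R={ 2735/4096,171/256,43/64,11/16,3/4,1 } = 5469/8192

5469/8192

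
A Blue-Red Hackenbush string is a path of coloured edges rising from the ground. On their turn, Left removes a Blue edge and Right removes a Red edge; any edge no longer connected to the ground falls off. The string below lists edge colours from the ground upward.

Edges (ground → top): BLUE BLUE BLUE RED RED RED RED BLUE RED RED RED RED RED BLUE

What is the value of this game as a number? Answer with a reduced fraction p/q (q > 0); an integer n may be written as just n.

1 of 14 · B · max L 0 · min R +∞ gives 1
2 of 14 · BB · max L 1 · min R +∞ gives 2
3 of 14 · BBB · max L 2 · min R +∞ gives 3
4 of 14 · BBBR · max L 2 · min R 3 gives 5/2
5 of 14 · BBBRR · max L 2 · min R 5/2 gives 9/4
6 of 14 · BBBRRR · max L 2 · min R 9/4 gives 17/8
7 of 14 · BBBRRRR · max L 2 · min R 17/8 gives 33/16
8 of 14 · BBBRRRRB · max L 33/16 · min R 17/8 gives 67/32
9 of 14 · BBBRRRRBR · max L 33/16 · min R 67/32 gives 133/64
10 of 14 · BBBRRRRBRR · max L 33/16 · min R 133/64 gives 265/128
11 of 14 · BBBRRRRBRRR · max L 33/16 · min R 265/128 gives 529/256
12 of 14 · BBBRRRRBRRRR · max L 33/16 · min R 529/256 gives 1057/512
13 of 14 · BBBRRRRBRRRRR · max L 33/16 · min R 1057/512 gives 2113/1024
14 of 14 · BBBRRRRBRRRRRB · max L 2113/1024 · min R 1057/512 gives 4227/2048

4227/2048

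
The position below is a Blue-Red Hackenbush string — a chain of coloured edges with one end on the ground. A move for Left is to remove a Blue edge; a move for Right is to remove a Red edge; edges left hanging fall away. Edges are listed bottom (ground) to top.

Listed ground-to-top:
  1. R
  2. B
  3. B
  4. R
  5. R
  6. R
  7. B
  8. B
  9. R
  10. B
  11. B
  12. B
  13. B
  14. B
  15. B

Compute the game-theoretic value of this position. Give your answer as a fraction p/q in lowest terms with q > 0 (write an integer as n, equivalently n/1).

-7297/16384

Build v(s[:k]) for k = 1..15, string s = R B B R R R B B R B B B B B B.
1 of 15 · R · max L −∞ · min R 0 so -1
2 of 15 · RB · max L -1 · min R 0 so -1/2
3 of 15 · RBB · max L -1/2 · min R 0 so -1/4
4 of 15 · RBBR · max L -1/2 · min R -1/4 so -3/8
5 of 15 · RBBRR · max L -1/2 · min R -3/8 so -7/16
6 of 15 · RBBRRR · max L -1/2 · min R -7/16 so -15/32
7 of 15 · RBBRRRB · max L -15/32 · min R -7/16 so -29/64
8 of 15 · RBBRRRBB · max L -29/64 · min R -7/16 so -57/128
9 of 15 · RBBRRRBBR · max L -29/64 · min R -57/128 so -115/256
10 of 15 · RBBRRRBBRB · max L -115/256 · min R -57/128 so -229/512
11 of 15 · RBBRRRBBRBB · max L -229/512 · min R -57/128 so -457/1024
12 of 15 · RBBRRRBBRBBB · max L -457/1024 · min R -57/128 so -913/2048
13 of 15 · RBBRRRBBRBBBB · max L -913/2048 · min R -57/128 so -1825/4096
14 of 15 · RBBRRRBBRBBBBB · max L -1825/4096 · min R -57/128 so -3649/8192
15 of 15 · RBBRRRBBRBBBBBB · max L -3649/8192 · min R -57/128 so -7297/16384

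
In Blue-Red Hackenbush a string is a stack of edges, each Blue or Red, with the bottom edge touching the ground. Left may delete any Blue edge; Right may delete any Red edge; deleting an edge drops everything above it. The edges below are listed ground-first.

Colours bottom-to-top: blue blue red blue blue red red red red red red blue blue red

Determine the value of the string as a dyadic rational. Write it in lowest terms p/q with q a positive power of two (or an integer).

Prefix values for blue blue red blue blue red red red red red red blue blue red via {L|R} + simplicity:
1 of 14 · b · max L 0 · min R +∞ so 1
2 of 14 · bb · max L 1 · min R +∞ so 2
3 of 14 · bbr · max L 1 · min R 2 so 3/2
4 of 14 · bbrb · max L 3/2 · min R 2 so 7/4
5 of 14 · bbrbb · max L 7/4 · min R 2 so 15/8
6 of 14 · bbrbbr · max L 7/4 · min R 15/8 so 29/16
7 of 14 · bbrbbrr · max L 7/4 · min R 29/16 so 57/32
8 of 14 · bbrbbrrr · max L 7/4 · min R 57/32 so 113/64
9 of 14 · bbrbbrrrr · max L 7/4 · min R 113/64 so 225/128
10 of 14 · bbrbbrrrrr · max L 7/4 · min R 225/128 so 449/256
11 of 14 · bbrbbrrrrrr · max L 7/4 · min R 449/256 so 897/512
12 of 14 · bbrbbrrrrrrb · max L 897/512 · min R 449/256 so 1795/1024
13 of 14 · bbrbbrrrrrrbb · max L 1795/1024 · min R 449/256 so 3591/2048
14 of 14 · bbrbbrrrrrrbbr · max L 1795/1024 · min R 3591/2048 so 7181/4096

7181/4096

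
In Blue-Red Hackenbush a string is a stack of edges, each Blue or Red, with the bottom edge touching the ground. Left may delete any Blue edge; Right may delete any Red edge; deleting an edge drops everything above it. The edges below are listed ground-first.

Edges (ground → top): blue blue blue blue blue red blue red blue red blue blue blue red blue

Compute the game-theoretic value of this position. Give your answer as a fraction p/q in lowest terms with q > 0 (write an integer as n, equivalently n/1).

4795/1024

1 of 15 · b · max L 0 · min R +∞ → 1
2 of 15 · bb · max L 1 · min R +∞ → 2
3 of 15 · bbb · max L 2 · min R +∞ → 3
4 of 15 · bbbb · max L 3 · min R +∞ → 4
5 of 15 · bbbbb · max L 4 · min R +∞ → 5
6 of 15 · bbbbbr · max L 4 · min R 5 → 9/2
7 of 15 · bbbbbrb · max L 9/2 · min R 5 → 19/4
8 of 15 · bbbbbrbr · max L 9/2 · min R 19/4 → 37/8
9 of 15 · bbbbbrbrb · max L 37/8 · min R 19/4 → 75/16
10 of 15 · bbbbbrbrbr · max L 37/8 · min R 75/16 → 149/32
11 of 15 · bbbbbrbrbrb · max L 149/32 · min R 75/16 → 299/64
12 of 15 · bbbbbrbrbrbb · max L 299/64 · min R 75/16 → 599/128
13 of 15 · bbbbbrbrbrbbb · max L 599/128 · min R 75/16 → 1199/256
14 of 15 · bbbbbrbrbrbbbr · max L 599/128 · min R 1199/256 → 2397/512
15 of 15 · bbbbbrbrbrbbbrb · max L 2397/512 · min R 1199/256 → 4795/1024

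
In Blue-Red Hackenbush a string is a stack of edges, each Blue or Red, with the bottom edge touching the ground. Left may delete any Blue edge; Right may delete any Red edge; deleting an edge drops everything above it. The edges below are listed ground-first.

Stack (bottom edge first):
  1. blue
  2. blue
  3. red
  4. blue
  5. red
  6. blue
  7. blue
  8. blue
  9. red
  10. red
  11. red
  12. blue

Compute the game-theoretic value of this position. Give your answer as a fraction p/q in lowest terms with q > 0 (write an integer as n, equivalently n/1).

Build G(s[:k]) for k = 1..12, string s = blue blue red blue red blue blue blue red red red blue.
G_1 [b]  L=[0]  R=[(no moves)]  → 1
G_2 [bb]  L=[0, 1]  R=[(no moves)]  → 2
G_3 [bbr]  L=[0, 1]  R=[2]  → 3/2
G_4 [bbrb]  L=[0, 1, 3/2]  R=[2]  → 7/4
G_5 [bbrbr]  L=[0, 1, 3/2]  R=[7/4, 2]  → 13/8
G_6 [bbrbrb]  L=[0, 1, 3/2, 13/8]  R=[7/4, 2]  → 27/16
G_7 [bbrbrbb]  L=[0, 1, 3/2, 13/8, 27/16]  R=[7/4, 2]  → 55/32
G_8 [bbrbrbbb]  L=[0, 1, 3/2, 13/8, 27/16, 55/32]  R=[7/4, 2]  → 111/64
G_9 [bbrbrbbbr]  L=[0, 1, 3/2, 13/8, 27/16, 55/32]  R=[111/64, 7/4, 2]  → 221/128
G_10 [bbrbrbbbrr]  L=[0, 1, 3/2, 13/8, 27/16, 55/32]  R=[221/128, 111/64, 7/4, 2]  → 441/256
G_11 [bbrbrbbbrrr]  L=[0, 1, 3/2, 13/8, 27/16, 55/32]  R=[441/256, 221/128, 111/64, 7/4, 2]  → 881/512
G_12 [bbrbrbbbrrrb]  L=[0, 1, 3/2, 13/8, 27/16, 55/32, 881/512]  R=[441/256, 221/128, 111/64, 7/4, 2]  → 1763/1024

1763/1024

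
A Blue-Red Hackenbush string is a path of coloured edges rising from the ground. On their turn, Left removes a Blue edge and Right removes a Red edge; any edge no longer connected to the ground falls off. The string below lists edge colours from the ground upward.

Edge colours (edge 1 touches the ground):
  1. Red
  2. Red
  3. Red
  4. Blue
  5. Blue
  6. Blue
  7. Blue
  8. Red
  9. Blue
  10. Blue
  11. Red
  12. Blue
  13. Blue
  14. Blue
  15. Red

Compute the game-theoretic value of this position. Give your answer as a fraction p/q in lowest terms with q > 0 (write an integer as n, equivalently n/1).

Recurse on prefixes of the 15-edge string Red Red Red Blue Blue Blue Blue Red Blue Blue Red Blue Blue Blue Red:
g(R) = { ∅ | 0 } → -1
g(RR) = { ∅ | -1,0 } → -2
g(RRR) = { ∅ | -2,-1,0 } → -3
g(RRRB) = { -3 | -2,-1,0 } → -5/2
g(RRRBB) = { -3,-5/2 | -2,-1,0 } → -9/4
g(RRRBBB) = { -3,-5/2,-9/4 | -2,-1,0 } → -17/8
g(RRRBBBB) = { -3,-5/2,-9/4,-17/8 | -2,-1,0 } → -33/16
g(RRRBBBBR) = { -3,-5/2,-9/4,-17/8 | -33/16,-2,-1,0 } → -67/32
g(RRRBBBBRB) = { -3,-5/2,-9/4,-17/8,-67/32 | -33/16,-2,-1,0 } → -133/64
g(RRRBBBBRBB) = { -3,-5/2,-9/4,-17/8,-67/32,-133/64 | -33/16,-2,-1,0 } → -265/128
g(RRRBBBBRBBR) = { -3,-5/2,-9/4,-17/8,-67/32,-133/64 | -265/128,-33/16,-2,-1,0 } → -531/256
g(RRRBBBBRBBRB) = { -3,-5/2,-9/4,-17/8,-67/32,-133/64,-531/256 | -265/128,-33/16,-2,-1,0 } → -1061/512
g(RRRBBBBRBBRBB) = { -3,-5/2,-9/4,-17/8,-67/32,-133/64,-531/256,-1061/512 | -265/128,-33/16,-2,-1,0 } → -2121/1024
g(RRRBBBBRBBRBBB) = { -3,-5/2,-9/4,-17/8,-67/32,-133/64,-531/256,-1061/512,-2121/1024 | -265/128,-33/16,-2,-1,0 } → -4241/2048
g(RRRBBBBRBBRBBBR) = { -3,-5/2,-9/4,-17/8,-67/32,-133/64,-531/256,-1061/512,-2121/1024 | -4241/2048,-265/128,-33/16,-2,-1,0 } → -8483/4096

-8483/4096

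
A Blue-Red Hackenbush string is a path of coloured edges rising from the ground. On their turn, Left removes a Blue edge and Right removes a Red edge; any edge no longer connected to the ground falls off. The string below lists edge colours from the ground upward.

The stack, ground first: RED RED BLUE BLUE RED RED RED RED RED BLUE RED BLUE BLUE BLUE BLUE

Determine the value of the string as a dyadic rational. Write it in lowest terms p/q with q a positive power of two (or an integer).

step 1: add RED to get R; options L={ ∅ } R={ 0 } ⇒ -1
step 2: add RED to get RR; options L={ ∅ } R={ -1,0 } ⇒ -2
step 3: add BLUE to get RRB; options L={ -2 } R={ -1,0 } ⇒ -3/2
step 4: add BLUE to get RRBB; options L={ -2,-3/2 } R={ -1,0 } ⇒ -5/4
step 5: add RED to get RRBBR; options L={ -2,-3/2 } R={ -5/4,-1,0 } ⇒ -11/8
step 6: add RED to get RRBBRR; options L={ -2,-3/2 } R={ -11/8,-5/4,-1,0 } ⇒ -23/16
step 7: add RED to get RRBBRRR; options L={ -2,-3/2 } R={ -23/16,-11/8,-5/4,-1,0 } ⇒ -47/32
step 8: add RED to get RRBBRRRR; options L={ -2,-3/2 } R={ -47/32,-23/16,-11/8,-5/4,-1,0 } ⇒ -95/64
step 9: add RED to get RRBBRRRRR; options L={ -2,-3/2 } R={ -95/64,-47/32,-23/16,-11/8,-5/4,-1,0 } ⇒ -191/128
step 10: add BLUE to get RRBBRRRRRB; options L={ -2,-3/2,-191/128 } R={ -95/64,-47/32,-23/16,-11/8,-5/4,-1,0 } ⇒ -381/256
step 11: add RED to get RRBBRRRRRBR; options L={ -2,-3/2,-191/128 } R={ -381/256,-95/64,-47/32,-23/16,-11/8,-5/4,-1,0 } ⇒ -763/512
step 12: add BLUE to get RRBBRRRRRBRB; options L={ -2,-3/2,-191/128,-763/512 } R={ -381/256,-95/64,-47/32,-23/16,-11/8,-5/4,-1,0 } ⇒ -1525/1024
step 13: add BLUE to get RRBBRRRRRBRBB; options L={ -2,-3/2,-191/128,-763/512,-1525/1024 } R={ -381/256,-95/64,-47/32,-23/16,-11/8,-5/4,-1,0 } ⇒ -3049/2048
step 14: add BLUE to get RRBBRRRRRBRBBB; options L={ -2,-3/2,-191/128,-763/512,-1525/1024,-3049/2048 } R={ -381/256,-95/64,-47/32,-23/16,-11/8,-5/4,-1,0 } ⇒ -6097/4096
step 15: add BLUE to get RRBBRRRRRBRBBBB; options L={ -2,-3/2,-191/128,-763/512,-1525/1024,-3049/2048,-6097/4096 } R={ -381/256,-95/64,-47/32,-23/16,-11/8,-5/4,-1,0 } ⇒ -12193/8192

-12193/8192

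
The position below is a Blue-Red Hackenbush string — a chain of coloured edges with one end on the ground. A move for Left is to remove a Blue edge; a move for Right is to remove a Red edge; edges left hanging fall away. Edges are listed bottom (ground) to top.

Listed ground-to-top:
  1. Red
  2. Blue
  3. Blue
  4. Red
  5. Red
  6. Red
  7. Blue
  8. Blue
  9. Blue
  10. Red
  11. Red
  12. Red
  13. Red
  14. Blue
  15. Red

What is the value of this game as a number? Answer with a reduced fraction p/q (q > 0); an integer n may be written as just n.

-7291/16384

value_1 [R]  L=[—]  R=[0]  = -1
value_2 [RB]  L=[-1]  R=[0]  = -1/2
value_3 [RBB]  L=[-1; -1/2]  R=[0]  = -1/4
value_4 [RBBR]  L=[-1; -1/2]  R=[-1/4; 0]  = -3/8
value_5 [RBBRR]  L=[-1; -1/2]  R=[-3/8; -1/4; 0]  = -7/16
value_6 [RBBRRR]  L=[-1; -1/2]  R=[-7/16; -3/8; -1/4; 0]  = -15/32
value_7 [RBBRRRB]  L=[-1; -1/2; -15/32]  R=[-7/16; -3/8; -1/4; 0]  = -29/64
value_8 [RBBRRRBB]  L=[-1; -1/2; -15/32; -29/64]  R=[-7/16; -3/8; -1/4; 0]  = -57/128
value_9 [RBBRRRBBB]  L=[-1; -1/2; -15/32; -29/64; -57/128]  R=[-7/16; -3/8; -1/4; 0]  = -113/256
value_10 [RBBRRRBBBR]  L=[-1; -1/2; -15/32; -29/64; -57/128]  R=[-113/256; -7/16; -3/8; -1/4; 0]  = -227/512
value_11 [RBBRRRBBBRR]  L=[-1; -1/2; -15/32; -29/64; -57/128]  R=[-227/512; -113/256; -7/16; -3/8; -1/4; 0]  = -455/1024
value_12 [RBBRRRBBBRRR]  L=[-1; -1/2; -15/32; -29/64; -57/128]  R=[-455/1024; -227/512; -113/256; -7/16; -3/8; -1/4; 0]  = -911/2048
value_13 [RBBRRRBBBRRRR]  L=[-1; -1/2; -15/32; -29/64; -57/128]  R=[-911/2048; -455/1024; -227/512; -113/256; -7/16; -3/8; -1/4; 0]  = -1823/4096
value_14 [RBBRRRBBBRRRRB]  L=[-1; -1/2; -15/32; -29/64; -57/128; -1823/4096]  R=[-911/2048; -455/1024; -227/512; -113/256; -7/16; -3/8; -1/4; 0]  = -3645/8192
value_15 [RBBRRRBBBRRRRBR]  L=[-1; -1/2; -15/32; -29/64; -57/128; -1823/4096]  R=[-3645/8192; -911/2048; -455/1024; -227/512; -113/256; -7/16; -3/8; -1/4; 0]  = -7291/16384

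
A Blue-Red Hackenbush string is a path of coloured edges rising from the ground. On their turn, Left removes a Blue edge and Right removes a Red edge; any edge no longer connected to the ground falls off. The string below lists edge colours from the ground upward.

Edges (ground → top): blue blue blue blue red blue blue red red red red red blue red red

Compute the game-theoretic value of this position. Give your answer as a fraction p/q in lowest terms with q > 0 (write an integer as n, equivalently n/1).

v_1 [b]  L=[0]  R=[none]  — 1
v_2 [bb]  L=[0; 1]  R=[none]  — 2
v_3 [bbb]  L=[0; 1; 2]  R=[none]  — 3
v_4 [bbbb]  L=[0; 1; 2; 3]  R=[none]  — 4
v_5 [bbbbr]  L=[0; 1; 2; 3]  R=[4]  — 7/2
v_6 [bbbbrb]  L=[0; 1; 2; 3; 7/2]  R=[4]  — 15/4
v_7 [bbbbrbb]  L=[0; 1; 2; 3; 7/2; 15/4]  R=[4]  — 31/8
v_8 [bbbbrbbr]  L=[0; 1; 2; 3; 7/2; 15/4]  R=[31/8; 4]  — 61/16
v_9 [bbbbrbbrr]  L=[0; 1; 2; 3; 7/2; 15/4]  R=[61/16; 31/8; 4]  — 121/32
v_10 [bbbbrbbrrr]  L=[0; 1; 2; 3; 7/2; 15/4]  R=[121/32; 61/16; 31/8; 4]  — 241/64
v_11 [bbbbrbbrrrr]  L=[0; 1; 2; 3; 7/2; 15/4]  R=[241/64; 121/32; 61/16; 31/8; 4]  — 481/128
v_12 [bbbbrbbrrrrr]  L=[0; 1; 2; 3; 7/2; 15/4]  R=[481/128; 241/64; 121/32; 61/16; 31/8; 4]  — 961/256
v_13 [bbbbrbbrrrrrb]  L=[0; 1; 2; 3; 7/2; 15/4; 961/256]  R=[481/128; 241/64; 121/32; 61/16; 31/8; 4]  — 1923/512
v_14 [bbbbrbbrrrrrbr]  L=[0; 1; 2; 3; 7/2; 15/4; 961/256]  R=[1923/512; 481/128; 241/64; 121/32; 61/16; 31/8; 4]  — 3845/1024
v_15 [bbbbrbbrrrrrbrr]  L=[0; 1; 2; 3; 7/2; 15/4; 961/256]  R=[3845/1024; 1923/512; 481/128; 241/64; 121/32; 61/16; 31/8; 4]  — 7689/2048

7689/2048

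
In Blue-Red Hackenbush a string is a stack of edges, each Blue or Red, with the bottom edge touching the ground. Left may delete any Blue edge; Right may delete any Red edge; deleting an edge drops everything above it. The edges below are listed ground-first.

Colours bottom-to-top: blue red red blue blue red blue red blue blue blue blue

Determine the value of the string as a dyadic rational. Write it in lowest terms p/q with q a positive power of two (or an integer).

863/2048

step 1: add blue to get b; options L={ 0 } R={ · } → 1
step 2: add red to get br; options L={ 0 } R={ 1 } → 1/2
step 3: add red to get brr; options L={ 0 } R={ 1/2; 1 } → 1/4
step 4: add blue to get brrb; options L={ 0; 1/4 } R={ 1/2; 1 } → 3/8
step 5: add blue to get brrbb; options L={ 0; 1/4; 3/8 } R={ 1/2; 1 } → 7/16
step 6: add red to get brrbbr; options L={ 0; 1/4; 3/8 } R={ 7/16; 1/2; 1 } → 13/32
step 7: add blue to get brrbbrb; options L={ 0; 1/4; 3/8; 13/32 } R={ 7/16; 1/2; 1 } → 27/64
step 8: add red to get brrbbrbr; options L={ 0; 1/4; 3/8; 13/32 } R={ 27/64; 7/16; 1/2; 1 } → 53/128
step 9: add blue to get brrbbrbrb; options L={ 0; 1/4; 3/8; 13/32; 53/128 } R={ 27/64; 7/16; 1/2; 1 } → 107/256
step 10: add blue to get brrbbrbrbb; options L={ 0; 1/4; 3/8; 13/32; 53/128; 107/256 } R={ 27/64; 7/16; 1/2; 1 } → 215/512
step 11: add blue to get brrbbrbrbbb; options L={ 0; 1/4; 3/8; 13/32; 53/128; 107/256; 215/512 } R={ 27/64; 7/16; 1/2; 1 } → 431/1024
step 12: add blue to get brrbbrbrbbbb; options L={ 0; 1/4; 3/8; 13/32; 53/128; 107/256; 215/512; 431/1024 } R={ 27/64; 7/16; 1/2; 1 } → 863/2048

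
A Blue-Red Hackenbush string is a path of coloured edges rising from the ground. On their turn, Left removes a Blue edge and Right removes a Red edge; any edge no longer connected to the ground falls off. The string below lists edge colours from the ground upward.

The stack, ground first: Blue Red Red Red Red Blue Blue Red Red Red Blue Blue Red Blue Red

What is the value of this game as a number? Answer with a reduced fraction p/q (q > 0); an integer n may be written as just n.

g_1 [B]  L=[0]  R=[·]  → 1
g_2 [BR]  L=[0]  R=[1]  → 1/2
g_3 [BRR]  L=[0]  R=[1/2, 1]  → 1/4
g_4 [BRRR]  L=[0]  R=[1/4, 1/2, 1]  → 1/8
g_5 [BRRRR]  L=[0]  R=[1/8, 1/4, 1/2, 1]  → 1/16
g_6 [BRRRRB]  L=[0, 1/16]  R=[1/8, 1/4, 1/2, 1]  → 3/32
g_7 [BRRRRBB]  L=[0, 1/16, 3/32]  R=[1/8, 1/4, 1/2, 1]  → 7/64
g_8 [BRRRRBBR]  L=[0, 1/16, 3/32]  R=[7/64, 1/8, 1/4, 1/2, 1]  → 13/128
g_9 [BRRRRBBRR]  L=[0, 1/16, 3/32]  R=[13/128, 7/64, 1/8, 1/4, 1/2, 1]  → 25/256
g_10 [BRRRRBBRRR]  L=[0, 1/16, 3/32]  R=[25/256, 13/128, 7/64, 1/8, 1/4, 1/2, 1]  → 49/512
g_11 [BRRRRBBRRRB]  L=[0, 1/16, 3/32, 49/512]  R=[25/256, 13/128, 7/64, 1/8, 1/4, 1/2, 1]  → 99/1024
g_12 [BRRRRBBRRRBB]  L=[0, 1/16, 3/32, 49/512, 99/1024]  R=[25/256, 13/128, 7/64, 1/8, 1/4, 1/2, 1]  → 199/2048
g_13 [BRRRRBBRRRBBR]  L=[0, 1/16, 3/32, 49/512, 99/1024]  R=[199/2048, 25/256, 13/128, 7/64, 1/8, 1/4, 1/2, 1]  → 397/4096
g_14 [BRRRRBBRRRBBRB]  L=[0, 1/16, 3/32, 49/512, 99/1024, 397/4096]  R=[199/2048, 25/256, 13/128, 7/64, 1/8, 1/4, 1/2, 1]  → 795/8192
g_15 [BRRRRBBRRRBBRBR]  L=[0, 1/16, 3/32, 49/512, 99/1024, 397/4096]  R=[795/8192, 199/2048, 25/256, 13/128, 7/64, 1/8, 1/4, 1/2, 1]  → 1589/16384

1589/16384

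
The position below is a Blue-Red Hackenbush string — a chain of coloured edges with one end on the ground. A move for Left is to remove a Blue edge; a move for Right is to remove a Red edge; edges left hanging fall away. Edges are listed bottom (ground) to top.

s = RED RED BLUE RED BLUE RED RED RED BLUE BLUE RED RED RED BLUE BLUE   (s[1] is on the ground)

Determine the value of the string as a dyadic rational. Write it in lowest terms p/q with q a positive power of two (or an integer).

Recurse on prefixes of the 15-edge string RED RED BLUE RED BLUE RED RED RED BLUE BLUE RED RED RED BLUE BLUE:
R: Left {  }, Right { 0 } so simplest -1
RR: Left {  }, Right { -1 0 } so simplest -2
RRB: Left { -2 }, Right { -1 0 } so simplest -3/2
RRBR: Left { -2 }, Right { -3/2 -1 0 } so simplest -7/4
RRBRB: Left { -2 -7/4 }, Right { -3/2 -1 0 } so simplest -13/8
RRBRBR: Left { -2 -7/4 }, Right { -13/8 -3/2 -1 0 } so simplest -27/16
RRBRBRR: Left { -2 -7/4 }, Right { -27/16 -13/8 -3/2 -1 0 } so simplest -55/32
RRBRBRRR: Left { -2 -7/4 }, Right { -55/32 -27/16 -13/8 -3/2 -1 0 } so simplest -111/64
RRBRBRRRB: Left { -2 -7/4 -111/64 }, Right { -55/32 -27/16 -13/8 -3/2 -1 0 } so simplest -221/128
RRBRBRRRBB: Left { -2 -7/4 -111/64 -221/128 }, Right { -55/32 -27/16 -13/8 -3/2 -1 0 } so simplest -441/256
RRBRBRRRBBR: Left { -2 -7/4 -111/64 -221/128 }, Right { -441/256 -55/32 -27/16 -13/8 -3/2 -1 0 } so simplest -883/512
RRBRBRRRBBRR: Left { -2 -7/4 -111/64 -221/128 }, Right { -883/512 -441/256 -55/32 -27/16 -13/8 -3/2 -1 0 } so simplest -1767/1024
RRBRBRRRBBRRR: Left { -2 -7/4 -111/64 -221/128 }, Right { -1767/1024 -883/512 -441/256 -55/32 -27/16 -13/8 -3/2 -1 0 } so simplest -3535/2048
RRBRBRRRBBRRRB: Left { -2 -7/4 -111/64 -221/128 -3535/2048 }, Right { -1767/1024 -883/512 -441/256 -55/32 -27/16 -13/8 -3/2 -1 0 } so simplest -7069/4096
RRBRBRRRBBRRRBB: Left { -2 -7/4 -111/64 -221/128 -3535/2048 -7069/4096 }, Right { -1767/1024 -883/512 -441/256 -55/32 -27/16 -13/8 -3/2 -1 0 } so simplest -14137/8192

-14137/8192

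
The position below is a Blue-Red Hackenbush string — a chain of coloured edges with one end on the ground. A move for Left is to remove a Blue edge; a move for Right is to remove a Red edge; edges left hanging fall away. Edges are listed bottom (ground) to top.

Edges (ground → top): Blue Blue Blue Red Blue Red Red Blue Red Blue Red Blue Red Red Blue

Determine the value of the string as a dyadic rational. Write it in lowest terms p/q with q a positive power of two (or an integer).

10579/4096

Prefix values for Blue Blue Blue Red Blue Red Red Blue Red Blue Red Blue Red Red Blue via {L|R} + simplicity:
v_1 [B]  L=[0]  R=[]  -> 1
v_2 [BB]  L=[0; 1]  R=[]  -> 2
v_3 [BBB]  L=[0; 1; 2]  R=[]  -> 3
v_4 [BBBR]  L=[0; 1; 2]  R=[3]  -> 5/2
v_5 [BBBRB]  L=[0; 1; 2; 5/2]  R=[3]  -> 11/4
v_6 [BBBRBR]  L=[0; 1; 2; 5/2]  R=[11/4; 3]  -> 21/8
v_7 [BBBRBRR]  L=[0; 1; 2; 5/2]  R=[21/8; 11/4; 3]  -> 41/16
v_8 [BBBRBRRB]  L=[0; 1; 2; 5/2; 41/16]  R=[21/8; 11/4; 3]  -> 83/32
v_9 [BBBRBRRBR]  L=[0; 1; 2; 5/2; 41/16]  R=[83/32; 21/8; 11/4; 3]  -> 165/64
v_10 [BBBRBRRBRB]  L=[0; 1; 2; 5/2; 41/16; 165/64]  R=[83/32; 21/8; 11/4; 3]  -> 331/128
v_11 [BBBRBRRBRBR]  L=[0; 1; 2; 5/2; 41/16; 165/64]  R=[331/128; 83/32; 21/8; 11/4; 3]  -> 661/256
v_12 [BBBRBRRBRBRB]  L=[0; 1; 2; 5/2; 41/16; 165/64; 661/256]  R=[331/128; 83/32; 21/8; 11/4; 3]  -> 1323/512
v_13 [BBBRBRRBRBRBR]  L=[0; 1; 2; 5/2; 41/16; 165/64; 661/256]  R=[1323/512; 331/128; 83/32; 21/8; 11/4; 3]  -> 2645/1024
v_14 [BBBRBRRBRBRBRR]  L=[0; 1; 2; 5/2; 41/16; 165/64; 661/256]  R=[2645/1024; 1323/512; 331/128; 83/32; 21/8; 11/4; 3]  -> 5289/2048
v_15 [BBBRBRRBRBRBRRB]  L=[0; 1; 2; 5/2; 41/16; 165/64; 661/256; 5289/2048]  R=[2645/1024; 1323/512; 331/128; 83/32; 21/8; 11/4; 3]  -> 10579/4096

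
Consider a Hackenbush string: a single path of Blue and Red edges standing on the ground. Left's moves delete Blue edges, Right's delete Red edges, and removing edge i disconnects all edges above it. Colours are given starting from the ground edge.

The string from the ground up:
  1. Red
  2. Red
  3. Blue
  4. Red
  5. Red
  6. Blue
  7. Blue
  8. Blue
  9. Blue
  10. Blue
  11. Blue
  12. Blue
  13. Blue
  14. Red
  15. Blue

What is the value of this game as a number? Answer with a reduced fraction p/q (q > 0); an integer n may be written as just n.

Build val(s[:k]) for k = 1..15, string s = Red Red Blue Red Red Blue Blue Blue Blue Blue Blue Blue Blue Red Blue.
1 of 15 · R · max L −∞ · min R 0 — -1
2 of 15 · RR · max L −∞ · min R -1 — -2
3 of 15 · RRB · max L -2 · min R -1 — -3/2
4 of 15 · RRBR · max L -2 · min R -3/2 — -7/4
5 of 15 · RRBRR · max L -2 · min R -7/4 — -15/8
6 of 15 · RRBRRB · max L -15/8 · min R -7/4 — -29/16
7 of 15 · RRBRRBB · max L -29/16 · min R -7/4 — -57/32
8 of 15 · RRBRRBBB · max L -57/32 · min R -7/4 — -113/64
9 of 15 · RRBRRBBBB · max L -113/64 · min R -7/4 — -225/128
10 of 15 · RRBRRBBBBB · max L -225/128 · min R -7/4 — -449/256
11 of 15 · RRBRRBBBBBB · max L -449/256 · min R -7/4 — -897/512
12 of 15 · RRBRRBBBBBBB · max L -897/512 · min R -7/4 — -1793/1024
13 of 15 · RRBRRBBBBBBBB · max L -1793/1024 · min R -7/4 — -3585/2048
14 of 15 · RRBRRBBBBBBBBR · max L -1793/1024 · min R -3585/2048 — -7171/4096
15 of 15 · RRBRRBBBBBBBBRB · max L -7171/4096 · min R -3585/2048 — -14341/8192

-14341/8192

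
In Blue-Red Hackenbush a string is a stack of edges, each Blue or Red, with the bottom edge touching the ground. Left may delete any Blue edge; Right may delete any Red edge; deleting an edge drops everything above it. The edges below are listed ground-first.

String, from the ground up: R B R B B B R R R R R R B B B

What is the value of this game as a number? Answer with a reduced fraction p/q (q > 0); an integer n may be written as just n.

-9201/16384

Recurse on prefixes of the 15-edge string R B R B B B R R R R R R B B B:
v_1 [R]  L=[·]  R=[0]  ⇒ -1
v_2 [RB]  L=[-1]  R=[0]  ⇒ -1/2
v_3 [RBR]  L=[-1]  R=[-1/2; 0]  ⇒ -3/4
v_4 [RBRB]  L=[-1; -3/4]  R=[-1/2; 0]  ⇒ -5/8
v_5 [RBRBB]  L=[-1; -3/4; -5/8]  R=[-1/2; 0]  ⇒ -9/16
v_6 [RBRBBB]  L=[-1; -3/4; -5/8; -9/16]  R=[-1/2; 0]  ⇒ -17/32
v_7 [RBRBBBR]  L=[-1; -3/4; -5/8; -9/16]  R=[-17/32; -1/2; 0]  ⇒ -35/64
v_8 [RBRBBBRR]  L=[-1; -3/4; -5/8; -9/16]  R=[-35/64; -17/32; -1/2; 0]  ⇒ -71/128
v_9 [RBRBBBRRR]  L=[-1; -3/4; -5/8; -9/16]  R=[-71/128; -35/64; -17/32; -1/2; 0]  ⇒ -143/256
v_10 [RBRBBBRRRR]  L=[-1; -3/4; -5/8; -9/16]  R=[-143/256; -71/128; -35/64; -17/32; -1/2; 0]  ⇒ -287/512
v_11 [RBRBBBRRRRR]  L=[-1; -3/4; -5/8; -9/16]  R=[-287/512; -143/256; -71/128; -35/64; -17/32; -1/2; 0]  ⇒ -575/1024
v_12 [RBRBBBRRRRRR]  L=[-1; -3/4; -5/8; -9/16]  R=[-575/1024; -287/512; -143/256; -71/128; -35/64; -17/32; -1/2; 0]  ⇒ -1151/2048
v_13 [RBRBBBRRRRRRB]  L=[-1; -3/4; -5/8; -9/16; -1151/2048]  R=[-575/1024; -287/512; -143/256; -71/128; -35/64; -17/32; -1/2; 0]  ⇒ -2301/4096
v_14 [RBRBBBRRRRRRBB]  L=[-1; -3/4; -5/8; -9/16; -1151/2048; -2301/4096]  R=[-575/1024; -287/512; -143/256; -71/128; -35/64; -17/32; -1/2; 0]  ⇒ -4601/8192
v_15 [RBRBBBRRRRRRBBB]  L=[-1; -3/4; -5/8; -9/16; -1151/2048; -2301/4096; -4601/8192]  R=[-575/1024; -287/512; -143/256; -71/128; -35/64; -17/32; -1/2; 0]  ⇒ -9201/16384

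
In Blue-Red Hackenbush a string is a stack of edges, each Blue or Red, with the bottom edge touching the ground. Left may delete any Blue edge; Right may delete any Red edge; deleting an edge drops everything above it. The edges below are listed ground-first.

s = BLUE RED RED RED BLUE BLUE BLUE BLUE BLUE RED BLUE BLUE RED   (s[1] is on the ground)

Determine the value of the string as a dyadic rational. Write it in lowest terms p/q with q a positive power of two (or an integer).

B: Left { 0 }, Right { (no moves) } = simplest 1
BR: Left { 0 }, Right { 1 } = simplest 1/2
BRR: Left { 0 }, Right { 1/2; 1 } = simplest 1/4
BRRR: Left { 0 }, Right { 1/4; 1/2; 1 } = simplest 1/8
BRRRB: Left { 0; 1/8 }, Right { 1/4; 1/2; 1 } = simplest 3/16
BRRRBB: Left { 0; 1/8; 3/16 }, Right { 1/4; 1/2; 1 } = simplest 7/32
BRRRBBB: Left { 0; 1/8; 3/16; 7/32 }, Right { 1/4; 1/2; 1 } = simplest 15/64
BRRRBBBB: Left { 0; 1/8; 3/16; 7/32; 15/64 }, Right { 1/4; 1/2; 1 } = simplest 31/128
BRRRBBBBB: Left { 0; 1/8; 3/16; 7/32; 15/64; 31/128 }, Right { 1/4; 1/2; 1 } = simplest 63/256
BRRRBBBBBR: Left { 0; 1/8; 3/16; 7/32; 15/64; 31/128 }, Right { 63/256; 1/4; 1/2; 1 } = simplest 125/512
BRRRBBBBBRB: Left { 0; 1/8; 3/16; 7/32; 15/64; 31/128; 125/512 }, Right { 63/256; 1/4; 1/2; 1 } = simplest 251/1024
BRRRBBBBBRBB: Left { 0; 1/8; 3/16; 7/32; 15/64; 31/128; 125/512; 251/1024 }, Right { 63/256; 1/4; 1/2; 1 } = simplest 503/2048
BRRRBBBBBRBBR: Left { 0; 1/8; 3/16; 7/32; 15/64; 31/128; 125/512; 251/1024 }, Right { 503/2048; 63/256; 1/4; 1/2; 1 } = simplest 1005/4096

1005/4096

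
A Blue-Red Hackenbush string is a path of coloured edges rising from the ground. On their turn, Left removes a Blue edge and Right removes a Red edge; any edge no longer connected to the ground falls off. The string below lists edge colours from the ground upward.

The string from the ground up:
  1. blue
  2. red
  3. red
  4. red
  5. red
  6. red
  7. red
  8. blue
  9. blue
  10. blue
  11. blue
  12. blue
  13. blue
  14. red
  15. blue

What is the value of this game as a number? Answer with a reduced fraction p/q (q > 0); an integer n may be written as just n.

507/16384

val(b) = { 0 | ∅ } — 1
val(br) = { 0 | 1 } — 1/2
val(brr) = { 0 | 1/2; 1 } — 1/4
val(brrr) = { 0 | 1/4; 1/2; 1 } — 1/8
val(brrrr) = { 0 | 1/8; 1/4; 1/2; 1 } — 1/16
val(brrrrr) = { 0 | 1/16; 1/8; 1/4; 1/2; 1 } — 1/32
val(brrrrrr) = { 0 | 1/32; 1/16; 1/8; 1/4; 1/2; 1 } — 1/64
val(brrrrrrb) = { 0; 1/64 | 1/32; 1/16; 1/8; 1/4; 1/2; 1 } — 3/128
val(brrrrrrbb) = { 0; 1/64; 3/128 | 1/32; 1/16; 1/8; 1/4; 1/2; 1 } — 7/256
val(brrrrrrbbb) = { 0; 1/64; 3/128; 7/256 | 1/32; 1/16; 1/8; 1/4; 1/2; 1 } — 15/512
val(brrrrrrbbbb) = { 0; 1/64; 3/128; 7/256; 15/512 | 1/32; 1/16; 1/8; 1/4; 1/2; 1 } — 31/1024
val(brrrrrrbbbbb) = { 0; 1/64; 3/128; 7/256; 15/512; 31/1024 | 1/32; 1/16; 1/8; 1/4; 1/2; 1 } — 63/2048
val(brrrrrrbbbbbb) = { 0; 1/64; 3/128; 7/256; 15/512; 31/1024; 63/2048 | 1/32; 1/16; 1/8; 1/4; 1/2; 1 } — 127/4096
val(brrrrrrbbbbbbr) = { 0; 1/64; 3/128; 7/256; 15/512; 31/1024; 63/2048 | 127/4096; 1/32; 1/16; 1/8; 1/4; 1/2; 1 } — 253/8192
val(brrrrrrbbbbbbrb) = { 0; 1/64; 3/128; 7/256; 15/512; 31/1024; 63/2048; 253/8192 | 127/4096; 1/32; 1/16; 1/8; 1/4; 1/2; 1 } — 507/16384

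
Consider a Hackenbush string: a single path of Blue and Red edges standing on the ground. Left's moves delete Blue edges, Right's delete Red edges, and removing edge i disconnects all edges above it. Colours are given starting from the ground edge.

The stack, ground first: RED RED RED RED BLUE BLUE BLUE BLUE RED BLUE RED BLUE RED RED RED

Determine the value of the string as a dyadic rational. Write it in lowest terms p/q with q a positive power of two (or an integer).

G(R) = { — | 0 } → -1
G(RR) = { — | -1,0 } → -2
G(RRR) = { — | -2,-1,0 } → -3
G(RRRR) = { — | -3,-2,-1,0 } → -4
G(RRRRB) = { -4 | -3,-2,-1,0 } → -7/2
G(RRRRBB) = { -4,-7/2 | -3,-2,-1,0 } → -13/4
G(RRRRBBB) = { -4,-7/2,-13/4 | -3,-2,-1,0 } → -25/8
G(RRRRBBBB) = { -4,-7/2,-13/4,-25/8 | -3,-2,-1,0 } → -49/16
G(RRRRBBBBR) = { -4,-7/2,-13/4,-25/8 | -49/16,-3,-2,-1,0 } → -99/32
G(RRRRBBBBRB) = { -4,-7/2,-13/4,-25/8,-99/32 | -49/16,-3,-2,-1,0 } → -197/64
G(RRRRBBBBRBR) = { -4,-7/2,-13/4,-25/8,-99/32 | -197/64,-49/16,-3,-2,-1,0 } → -395/128
G(RRRRBBBBRBRB) = { -4,-7/2,-13/4,-25/8,-99/32,-395/128 | -197/64,-49/16,-3,-2,-1,0 } → -789/256
G(RRRRBBBBRBRBR) = { -4,-7/2,-13/4,-25/8,-99/32,-395/128 | -789/256,-197/64,-49/16,-3,-2,-1,0 } → -1579/512
G(RRRRBBBBRBRBRR) = { -4,-7/2,-13/4,-25/8,-99/32,-395/128 | -1579/512,-789/256,-197/64,-49/16,-3,-2,-1,0 } → -3159/1024
G(RRRRBBBBRBRBRRR) = { -4,-7/2,-13/4,-25/8,-99/32,-395/128 | -3159/1024,-1579/512,-789/256,-197/64,-49/16,-3,-2,-1,0 } → -6319/2048

-6319/2048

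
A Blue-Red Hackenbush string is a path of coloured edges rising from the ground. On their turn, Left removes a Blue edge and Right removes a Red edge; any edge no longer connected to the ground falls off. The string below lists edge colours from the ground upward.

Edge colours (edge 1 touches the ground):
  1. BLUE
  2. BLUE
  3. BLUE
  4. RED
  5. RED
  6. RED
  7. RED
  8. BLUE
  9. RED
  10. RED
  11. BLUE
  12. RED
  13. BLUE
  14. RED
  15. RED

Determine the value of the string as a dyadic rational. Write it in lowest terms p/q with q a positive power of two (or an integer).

G(B) = { 0 | ∅ } = 1
G(BB) = { 0, 1 | ∅ } = 2
G(BBB) = { 0, 1, 2 | ∅ } = 3
G(BBBR) = { 0, 1, 2 | 3 } = 5/2
G(BBBRR) = { 0, 1, 2 | 5/2, 3 } = 9/4
G(BBBRRR) = { 0, 1, 2 | 9/4, 5/2, 3 } = 17/8
G(BBBRRRR) = { 0, 1, 2 | 17/8, 9/4, 5/2, 3 } = 33/16
G(BBBRRRRB) = { 0, 1, 2, 33/16 | 17/8, 9/4, 5/2, 3 } = 67/32
G(BBBRRRRBR) = { 0, 1, 2, 33/16 | 67/32, 17/8, 9/4, 5/2, 3 } = 133/64
G(BBBRRRRBRR) = { 0, 1, 2, 33/16 | 133/64, 67/32, 17/8, 9/4, 5/2, 3 } = 265/128
G(BBBRRRRBRRB) = { 0, 1, 2, 33/16, 265/128 | 133/64, 67/32, 17/8, 9/4, 5/2, 3 } = 531/256
G(BBBRRRRBRRBR) = { 0, 1, 2, 33/16, 265/128 | 531/256, 133/64, 67/32, 17/8, 9/4, 5/2, 3 } = 1061/512
G(BBBRRRRBRRBRB) = { 0, 1, 2, 33/16, 265/128, 1061/512 | 531/256, 133/64, 67/32, 17/8, 9/4, 5/2, 3 } = 2123/1024
G(BBBRRRRBRRBRBR) = { 0, 1, 2, 33/16, 265/128, 1061/512 | 2123/1024, 531/256, 133/64, 67/32, 17/8, 9/4, 5/2, 3 } = 4245/2048
G(BBBRRRRBRRBRBRR) = { 0, 1, 2, 33/16, 265/128, 1061/512 | 4245/2048, 2123/1024, 531/256, 133/64, 67/32, 17/8, 9/4, 5/2, 3 } = 8489/4096

8489/4096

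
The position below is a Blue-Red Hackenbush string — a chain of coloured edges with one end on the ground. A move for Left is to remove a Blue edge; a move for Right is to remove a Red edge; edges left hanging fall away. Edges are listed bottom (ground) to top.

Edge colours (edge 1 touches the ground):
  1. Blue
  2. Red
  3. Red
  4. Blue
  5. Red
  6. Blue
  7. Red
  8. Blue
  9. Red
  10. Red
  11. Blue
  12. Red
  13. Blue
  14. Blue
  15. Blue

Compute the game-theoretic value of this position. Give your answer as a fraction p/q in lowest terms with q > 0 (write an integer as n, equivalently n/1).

B: Left { 0 }, Right { — } → simplest 1
BR: Left { 0 }, Right { 1 } → simplest 1/2
BRR: Left { 0 }, Right { 1/2,1 } → simplest 1/4
BRRB: Left { 0,1/4 }, Right { 1/2,1 } → simplest 3/8
BRRBR: Left { 0,1/4 }, Right { 3/8,1/2,1 } → simplest 5/16
BRRBRB: Left { 0,1/4,5/16 }, Right { 3/8,1/2,1 } → simplest 11/32
BRRBRBR: Left { 0,1/4,5/16 }, Right { 11/32,3/8,1/2,1 } → simplest 21/64
BRRBRBRB: Left { 0,1/4,5/16,21/64 }, Right { 11/32,3/8,1/2,1 } → simplest 43/128
BRRBRBRBR: Left { 0,1/4,5/16,21/64 }, Right { 43/128,11/32,3/8,1/2,1 } → simplest 85/256
BRRBRBRBRR: Left { 0,1/4,5/16,21/64 }, Right { 85/256,43/128,11/32,3/8,1/2,1 } → simplest 169/512
BRRBRBRBRRB: Left { 0,1/4,5/16,21/64,169/512 }, Right { 85/256,43/128,11/32,3/8,1/2,1 } → simplest 339/1024
BRRBRBRBRRBR: Left { 0,1/4,5/16,21/64,169/512 }, Right { 339/1024,85/256,43/128,11/32,3/8,1/2,1 } → simplest 677/2048
BRRBRBRBRRBRB: Left { 0,1/4,5/16,21/64,169/512,677/2048 }, Right { 339/1024,85/256,43/128,11/32,3/8,1/2,1 } → simplest 1355/4096
BRRBRBRBRRBRBB: Left { 0,1/4,5/16,21/64,169/512,677/2048,1355/4096 }, Right { 339/1024,85/256,43/128,11/32,3/8,1/2,1 } → simplest 2711/8192
BRRBRBRBRRBRBBB: Left { 0,1/4,5/16,21/64,169/512,677/2048,1355/4096,2711/8192 }, Right { 339/1024,85/256,43/128,11/32,3/8,1/2,1 } → simplest 5423/16384

5423/16384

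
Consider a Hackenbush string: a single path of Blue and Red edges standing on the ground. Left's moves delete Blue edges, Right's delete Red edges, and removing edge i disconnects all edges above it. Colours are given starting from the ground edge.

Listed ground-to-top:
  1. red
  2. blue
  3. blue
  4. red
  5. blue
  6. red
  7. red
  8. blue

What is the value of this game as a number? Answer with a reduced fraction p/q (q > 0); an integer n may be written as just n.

Build value(s[:k]) for k = 1..8, string s = red blue blue red blue red red blue.
step 1: add red to get r; options L={ (no moves) } R={ 0 } ⇒ -1
step 2: add blue to get rb; options L={ -1 } R={ 0 } ⇒ -1/2
step 3: add blue to get rbb; options L={ -1 -1/2 } R={ 0 } ⇒ -1/4
step 4: add red to get rbbr; options L={ -1 -1/2 } R={ -1/4 0 } ⇒ -3/8
step 5: add blue to get rbbrb; options L={ -1 -1/2 -3/8 } R={ -1/4 0 } ⇒ -5/16
step 6: add red to get rbbrbr; options L={ -1 -1/2 -3/8 } R={ -5/16 -1/4 0 } ⇒ -11/32
step 7: add red to get rbbrbrr; options L={ -1 -1/2 -3/8 } R={ -11/32 -5/16 -1/4 0 } ⇒ -23/64
step 8: add blue to get rbbrbrrb; options L={ -1 -1/2 -3/8 -23/64 } R={ -11/32 -5/16 -1/4 0 } ⇒ -45/128

-45/128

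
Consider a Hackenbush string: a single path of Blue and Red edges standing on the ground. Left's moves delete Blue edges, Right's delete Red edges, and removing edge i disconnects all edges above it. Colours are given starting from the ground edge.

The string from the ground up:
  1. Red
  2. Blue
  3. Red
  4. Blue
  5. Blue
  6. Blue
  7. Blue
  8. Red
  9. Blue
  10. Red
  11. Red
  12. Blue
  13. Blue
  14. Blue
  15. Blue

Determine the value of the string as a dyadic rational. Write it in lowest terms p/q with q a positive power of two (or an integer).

Prefix values for Red Blue Red Blue Blue Blue Blue Red Blue Red Red Blue Blue Blue Blue via {L|R} + simplicity:
edge 1 of 15 (Red): {  | 0 } = -1
edge 2 of 15 (Blue): { -1 | 0 } = -1/2
edge 3 of 15 (Red): { -1 | -1/2; 0 } = -3/4
edge 4 of 15 (Blue): { -1; -3/4 | -1/2; 0 } = -5/8
edge 5 of 15 (Blue): { -1; -3/4; -5/8 | -1/2; 0 } = -9/16
edge 6 of 15 (Blue): { -1; -3/4; -5/8; -9/16 | -1/2; 0 } = -17/32
edge 7 of 15 (Blue): { -1; -3/4; -5/8; -9/16; -17/32 | -1/2; 0 } = -33/64
edge 8 of 15 (Red): { -1; -3/4; -5/8; -9/16; -17/32 | -33/64; -1/2; 0 } = -67/128
edge 9 of 15 (Blue): { -1; -3/4; -5/8; -9/16; -17/32; -67/128 | -33/64; -1/2; 0 } = -133/256
edge 10 of 15 (Red): { -1; -3/4; -5/8; -9/16; -17/32; -67/128 | -133/256; -33/64; -1/2; 0 } = -267/512
edge 11 of 15 (Red): { -1; -3/4; -5/8; -9/16; -17/32; -67/128 | -267/512; -133/256; -33/64; -1/2; 0 } = -535/1024
edge 12 of 15 (Blue): { -1; -3/4; -5/8; -9/16; -17/32; -67/128; -535/1024 | -267/512; -133/256; -33/64; -1/2; 0 } = -1069/2048
edge 13 of 15 (Blue): { -1; -3/4; -5/8; -9/16; -17/32; -67/128; -535/1024; -1069/2048 | -267/512; -133/256; -33/64; -1/2; 0 } = -2137/4096
edge 14 of 15 (Blue): { -1; -3/4; -5/8; -9/16; -17/32; -67/128; -535/1024; -1069/2048; -2137/4096 | -267/512; -133/256; -33/64; -1/2; 0 } = -4273/8192
edge 15 of 15 (Blue): { -1; -3/4; -5/8; -9/16; -17/32; -67/128; -535/1024; -1069/2048; -2137/4096; -4273/8192 | -267/512; -133/256; -33/64; -1/2; 0 } = -8545/16384

-8545/16384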